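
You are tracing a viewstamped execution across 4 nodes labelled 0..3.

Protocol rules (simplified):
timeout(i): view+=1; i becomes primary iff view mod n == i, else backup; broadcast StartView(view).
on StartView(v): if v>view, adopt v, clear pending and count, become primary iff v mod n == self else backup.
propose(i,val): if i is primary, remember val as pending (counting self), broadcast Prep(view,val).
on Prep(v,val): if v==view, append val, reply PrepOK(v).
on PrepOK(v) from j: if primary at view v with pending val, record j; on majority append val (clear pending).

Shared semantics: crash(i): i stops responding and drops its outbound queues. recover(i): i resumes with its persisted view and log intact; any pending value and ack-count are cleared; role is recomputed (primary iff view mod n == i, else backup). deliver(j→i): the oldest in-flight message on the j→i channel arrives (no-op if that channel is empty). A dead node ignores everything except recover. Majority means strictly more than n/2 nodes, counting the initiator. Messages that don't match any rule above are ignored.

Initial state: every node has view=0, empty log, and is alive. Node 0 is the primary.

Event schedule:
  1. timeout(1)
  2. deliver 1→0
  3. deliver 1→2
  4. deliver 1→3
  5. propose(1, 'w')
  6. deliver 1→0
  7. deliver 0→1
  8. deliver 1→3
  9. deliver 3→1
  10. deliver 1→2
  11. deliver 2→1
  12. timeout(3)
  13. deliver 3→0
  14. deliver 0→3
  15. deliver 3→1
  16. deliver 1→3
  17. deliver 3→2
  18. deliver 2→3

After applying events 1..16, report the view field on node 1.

2

1. timeout(1):  <1:prim v1 ->
2. deliver 1→0:  <0:back v1 ->
3. deliver 1→2:  <2:back v1 ->
4. deliver 1→3:  <3:back v1 ->
5. propose(1,'w'):  nop
6. deliver 1→0:  <0:back v1 w>
7. deliver 0→1:  nop
8. deliver 1→3:  <3:back v1 w>
9. deliver 3→1:  <1:prim v1 w>
10. deliver 1→2:  <2:back v1 w>
11. deliver 2→1:  nop
12. timeout(3):  <3:back v2 w>
13. deliver 3→0:  <0:back v2 w>
14. deliver 0→3:  nop
15. deliver 3→1:  <1:back v2 w>
16. deliver 1→3:  nop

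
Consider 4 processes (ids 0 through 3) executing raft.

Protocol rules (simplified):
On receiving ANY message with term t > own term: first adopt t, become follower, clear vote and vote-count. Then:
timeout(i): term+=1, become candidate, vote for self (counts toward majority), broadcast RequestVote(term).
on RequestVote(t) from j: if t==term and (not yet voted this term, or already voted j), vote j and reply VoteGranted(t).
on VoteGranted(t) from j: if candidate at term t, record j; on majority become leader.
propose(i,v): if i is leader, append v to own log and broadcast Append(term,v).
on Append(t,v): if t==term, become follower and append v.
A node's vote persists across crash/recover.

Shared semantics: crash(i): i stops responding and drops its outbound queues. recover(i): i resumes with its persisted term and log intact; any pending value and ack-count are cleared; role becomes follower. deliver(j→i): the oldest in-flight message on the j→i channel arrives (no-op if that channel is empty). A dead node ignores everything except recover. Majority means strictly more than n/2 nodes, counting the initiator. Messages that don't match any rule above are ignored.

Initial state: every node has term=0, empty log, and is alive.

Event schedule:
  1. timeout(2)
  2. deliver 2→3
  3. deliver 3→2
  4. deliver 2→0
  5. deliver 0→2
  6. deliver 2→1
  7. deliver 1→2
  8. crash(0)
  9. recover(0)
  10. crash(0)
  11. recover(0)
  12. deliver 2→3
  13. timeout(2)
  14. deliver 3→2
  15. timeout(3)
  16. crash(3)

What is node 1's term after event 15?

[1] timeout(2) → N2(cand t1 [-])
[2] deliver 2→3 → N3(foll t1 [-])
[3] deliver 3→2 → ∅
[4] deliver 2→0 → N0(foll t1 [-])
[5] deliver 0→2 → N2(lead t1 [-])
[6] deliver 2→1 → N1(foll t1 [-])
[7] deliver 1→2 → ∅
[8] crash(0) → N0(✗foll t1 [-])
[9] recover(0) → N0(foll t1 [-])
[10] crash(0) → N0(✗foll t1 [-])
[11] recover(0) → N0(foll t1 [-])
[12] deliver 2→3 → ∅
[13] timeout(2) → N2(cand t2 [-])
[14] deliver 3→2 → ∅
[15] timeout(3) → N3(cand t2 [-])

1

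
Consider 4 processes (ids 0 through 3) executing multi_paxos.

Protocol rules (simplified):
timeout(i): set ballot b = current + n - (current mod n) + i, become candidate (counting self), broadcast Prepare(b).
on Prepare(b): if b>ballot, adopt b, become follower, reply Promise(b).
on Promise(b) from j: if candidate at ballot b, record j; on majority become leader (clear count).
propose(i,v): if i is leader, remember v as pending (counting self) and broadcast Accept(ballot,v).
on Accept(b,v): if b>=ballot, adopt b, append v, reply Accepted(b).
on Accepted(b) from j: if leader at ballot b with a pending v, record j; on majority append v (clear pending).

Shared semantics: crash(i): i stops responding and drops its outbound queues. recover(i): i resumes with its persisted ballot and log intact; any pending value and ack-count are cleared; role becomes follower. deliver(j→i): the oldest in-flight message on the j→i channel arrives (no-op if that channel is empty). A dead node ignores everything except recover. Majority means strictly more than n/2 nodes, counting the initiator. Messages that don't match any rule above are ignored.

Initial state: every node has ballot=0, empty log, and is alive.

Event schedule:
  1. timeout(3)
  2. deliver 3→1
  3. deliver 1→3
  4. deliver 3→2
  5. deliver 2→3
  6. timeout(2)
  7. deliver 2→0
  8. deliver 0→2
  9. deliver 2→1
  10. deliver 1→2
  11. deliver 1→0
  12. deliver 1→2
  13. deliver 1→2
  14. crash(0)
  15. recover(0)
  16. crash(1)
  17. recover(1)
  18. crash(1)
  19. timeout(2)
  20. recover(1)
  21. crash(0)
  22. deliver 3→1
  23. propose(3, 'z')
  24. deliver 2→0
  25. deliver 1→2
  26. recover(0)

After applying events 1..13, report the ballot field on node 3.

7

[1] timeout(3) → N3(cand b7 [-])
[2] deliver 3→1 → N1(foll b7 [-])
[3] deliver 1→3 → ∅
[4] deliver 3→2 → N2(foll b7 [-])
[5] deliver 2→3 → N3(lead b7 [-])
[6] timeout(2) → N2(cand b10 [-])
[7] deliver 2→0 → N0(foll b10 [-])
[8] deliver 0→2 → ∅
[9] deliver 2→1 → N1(foll b10 [-])
[10] deliver 1→2 → N2(lead b10 [-])
[11] deliver 1→0 → ∅
[12] deliver 1→2 → ∅
[13] deliver 1→2 → ∅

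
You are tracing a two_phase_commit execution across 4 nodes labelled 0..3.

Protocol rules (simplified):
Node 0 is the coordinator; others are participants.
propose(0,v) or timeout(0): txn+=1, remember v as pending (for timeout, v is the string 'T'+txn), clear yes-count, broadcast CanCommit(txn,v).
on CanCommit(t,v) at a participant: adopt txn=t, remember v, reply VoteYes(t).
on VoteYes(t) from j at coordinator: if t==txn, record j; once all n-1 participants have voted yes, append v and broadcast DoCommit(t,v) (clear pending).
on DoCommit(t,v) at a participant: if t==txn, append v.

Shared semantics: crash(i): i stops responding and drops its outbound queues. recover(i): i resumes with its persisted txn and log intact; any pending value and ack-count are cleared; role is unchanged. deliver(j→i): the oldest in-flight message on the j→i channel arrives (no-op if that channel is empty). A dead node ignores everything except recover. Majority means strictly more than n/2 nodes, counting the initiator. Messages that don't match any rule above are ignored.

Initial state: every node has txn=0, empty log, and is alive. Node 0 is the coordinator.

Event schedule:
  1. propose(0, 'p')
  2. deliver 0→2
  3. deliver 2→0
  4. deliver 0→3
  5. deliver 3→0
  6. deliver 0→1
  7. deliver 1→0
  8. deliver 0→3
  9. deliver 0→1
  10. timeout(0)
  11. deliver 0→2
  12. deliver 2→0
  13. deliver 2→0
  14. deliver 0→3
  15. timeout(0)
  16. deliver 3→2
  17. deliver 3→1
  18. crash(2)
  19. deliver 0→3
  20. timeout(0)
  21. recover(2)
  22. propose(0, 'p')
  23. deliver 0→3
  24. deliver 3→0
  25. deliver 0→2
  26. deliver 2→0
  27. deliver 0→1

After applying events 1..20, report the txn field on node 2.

e1 propose(0,'p'): 0[coor,t=1,-]
e2 deliver 0→2: 2[part,t=1,-]
e3 deliver 2→0: ·
e4 deliver 0→3: 3[part,t=1,-]
e5 deliver 3→0: ·
e6 deliver 0→1: 1[part,t=1,-]
e7 deliver 1→0: 0[coor,t=1,p]
e8 deliver 0→3: 3[part,t=1,p]
e9 deliver 0→1: 1[part,t=1,p]
e10 timeout(0): 0[coor,t=2,p]
e11 deliver 0→2: 2[part,t=1,p]
e12 deliver 2→0: ·
e13 deliver 2→0: ·
e14 deliver 0→3: 3[part,t=2,p]
e15 timeout(0): 0[coor,t=3,p]
e16 deliver 3→2: ·
e17 deliver 3→1: ·
e18 crash(2): 2[✗part,t=1,p]
e19 deliver 0→3: 3[part,t=3,p]
e20 timeout(0): 0[coor,t=4,p]

1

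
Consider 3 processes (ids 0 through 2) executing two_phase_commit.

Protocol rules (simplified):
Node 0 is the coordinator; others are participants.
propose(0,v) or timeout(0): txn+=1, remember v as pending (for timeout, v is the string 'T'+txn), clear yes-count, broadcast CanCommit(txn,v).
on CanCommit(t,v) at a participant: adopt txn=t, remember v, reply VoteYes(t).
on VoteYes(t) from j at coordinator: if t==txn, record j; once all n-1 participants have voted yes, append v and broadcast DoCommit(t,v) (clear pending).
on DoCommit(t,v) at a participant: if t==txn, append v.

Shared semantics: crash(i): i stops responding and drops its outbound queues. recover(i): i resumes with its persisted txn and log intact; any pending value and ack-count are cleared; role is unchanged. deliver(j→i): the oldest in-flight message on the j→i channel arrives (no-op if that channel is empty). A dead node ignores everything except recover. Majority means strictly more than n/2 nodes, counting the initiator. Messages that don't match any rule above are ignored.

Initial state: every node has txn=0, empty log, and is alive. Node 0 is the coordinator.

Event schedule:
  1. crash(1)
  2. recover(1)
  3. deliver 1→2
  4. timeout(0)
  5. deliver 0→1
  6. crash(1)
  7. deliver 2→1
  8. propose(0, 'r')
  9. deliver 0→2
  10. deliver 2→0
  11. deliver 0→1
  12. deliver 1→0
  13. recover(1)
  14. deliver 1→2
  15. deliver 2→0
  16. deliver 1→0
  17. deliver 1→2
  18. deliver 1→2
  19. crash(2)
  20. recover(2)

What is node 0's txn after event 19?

e1 crash(1): 1[✗part,t=0,-]
e2 recover(1): 1[part,t=0,-]
e3 deliver 1→2: ·
e4 timeout(0): 0[coor,t=1,-]
e5 deliver 0→1: 1[part,t=1,-]
e6 crash(1): 1[✗part,t=1,-]
e7 deliver 2→1: ·
e8 propose(0,'r'): 0[coor,t=2,-]
e9 deliver 0→2: 2[part,t=1,-]
e10 deliver 2→0: ·
e11 deliver 0→1: ·
e12 deliver 1→0: ·
e13 recover(1): 1[part,t=1,-]
e14 deliver 1→2: ·
e15 deliver 2→0: ·
e16 deliver 1→0: ·
e17 deliver 1→2: ·
e18 deliver 1→2: ·
e19 crash(2): 2[✗part,t=1,-]

2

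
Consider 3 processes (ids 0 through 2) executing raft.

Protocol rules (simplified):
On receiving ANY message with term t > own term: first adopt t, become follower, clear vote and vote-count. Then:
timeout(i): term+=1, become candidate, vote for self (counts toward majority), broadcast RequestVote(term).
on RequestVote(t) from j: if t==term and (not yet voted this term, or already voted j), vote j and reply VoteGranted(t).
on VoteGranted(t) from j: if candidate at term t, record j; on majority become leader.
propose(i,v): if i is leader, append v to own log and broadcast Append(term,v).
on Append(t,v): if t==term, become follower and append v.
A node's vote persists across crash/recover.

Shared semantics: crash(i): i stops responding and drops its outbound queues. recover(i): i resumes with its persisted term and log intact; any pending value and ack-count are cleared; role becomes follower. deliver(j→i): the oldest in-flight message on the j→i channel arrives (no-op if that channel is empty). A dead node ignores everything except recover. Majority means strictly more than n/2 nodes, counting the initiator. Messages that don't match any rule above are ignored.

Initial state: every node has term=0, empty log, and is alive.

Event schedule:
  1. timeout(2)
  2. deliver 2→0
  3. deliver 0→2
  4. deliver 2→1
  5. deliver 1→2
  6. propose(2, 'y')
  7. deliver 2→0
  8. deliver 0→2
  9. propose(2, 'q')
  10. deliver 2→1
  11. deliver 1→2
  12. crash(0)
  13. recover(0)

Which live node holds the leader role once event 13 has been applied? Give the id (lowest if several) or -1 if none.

[1] timeout(2) → N2(cand t1 [-])
[2] deliver 2→0 → N0(foll t1 [-])
[3] deliver 0→2 → N2(lead t1 [-])
[4] deliver 2→1 → N1(foll t1 [-])
[5] deliver 1→2 → ∅
[6] propose(2,'y') → N2(lead t1 [y])
[7] deliver 2→0 → N0(foll t1 [y])
[8] deliver 0→2 → ∅
[9] propose(2,'q') → N2(lead t1 [y,q])
[10] deliver 2→1 → N1(foll t1 [y])
[11] deliver 1→2 → ∅
[12] crash(0) → N0(✗foll t1 [y])
[13] recover(0) → N0(foll t1 [y])

2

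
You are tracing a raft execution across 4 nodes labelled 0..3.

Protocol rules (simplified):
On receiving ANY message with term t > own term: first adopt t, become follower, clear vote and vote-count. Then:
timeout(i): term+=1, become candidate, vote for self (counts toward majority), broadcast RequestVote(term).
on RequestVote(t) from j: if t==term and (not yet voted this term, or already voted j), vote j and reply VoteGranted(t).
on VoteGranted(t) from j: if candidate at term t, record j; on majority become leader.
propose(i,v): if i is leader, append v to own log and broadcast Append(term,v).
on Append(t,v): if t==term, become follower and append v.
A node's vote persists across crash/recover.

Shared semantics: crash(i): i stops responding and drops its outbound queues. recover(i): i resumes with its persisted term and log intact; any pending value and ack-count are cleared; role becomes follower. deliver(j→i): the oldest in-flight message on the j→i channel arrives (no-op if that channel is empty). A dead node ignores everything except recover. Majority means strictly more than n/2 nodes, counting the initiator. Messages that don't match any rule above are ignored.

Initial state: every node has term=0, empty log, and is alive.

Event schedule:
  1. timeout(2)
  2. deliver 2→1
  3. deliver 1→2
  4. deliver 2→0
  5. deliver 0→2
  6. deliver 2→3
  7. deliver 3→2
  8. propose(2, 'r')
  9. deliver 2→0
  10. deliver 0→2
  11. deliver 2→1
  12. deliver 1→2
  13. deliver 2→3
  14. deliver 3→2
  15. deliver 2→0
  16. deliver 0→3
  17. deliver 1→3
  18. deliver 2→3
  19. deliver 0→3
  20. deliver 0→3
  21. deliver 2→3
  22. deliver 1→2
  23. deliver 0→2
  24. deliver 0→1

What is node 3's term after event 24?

1

[1] timeout(2) → N2(cand t1 [-])
[2] deliver 2→1 → N1(foll t1 [-])
[3] deliver 1→2 → ∅
[4] deliver 2→0 → N0(foll t1 [-])
[5] deliver 0→2 → N2(lead t1 [-])
[6] deliver 2→3 → N3(foll t1 [-])
[7] deliver 3→2 → ∅
[8] propose(2,'r') → N2(lead t1 [r])
[9] deliver 2→0 → N0(foll t1 [r])
[10] deliver 0→2 → ∅
[11] deliver 2→1 → N1(foll t1 [r])
[12] deliver 1→2 → ∅
[13] deliver 2→3 → N3(foll t1 [r])
[14] deliver 3→2 → ∅
[15] deliver 2→0 → ∅
[16] deliver 0→3 → ∅
[17] deliver 1→3 → ∅
[18] deliver 2→3 → ∅
[19] deliver 0→3 → ∅
[20] deliver 0→3 → ∅
[21] deliver 2→3 → ∅
[22] deliver 1→2 → ∅
[23] deliver 0→2 → ∅
[24] deliver 0→1 → ∅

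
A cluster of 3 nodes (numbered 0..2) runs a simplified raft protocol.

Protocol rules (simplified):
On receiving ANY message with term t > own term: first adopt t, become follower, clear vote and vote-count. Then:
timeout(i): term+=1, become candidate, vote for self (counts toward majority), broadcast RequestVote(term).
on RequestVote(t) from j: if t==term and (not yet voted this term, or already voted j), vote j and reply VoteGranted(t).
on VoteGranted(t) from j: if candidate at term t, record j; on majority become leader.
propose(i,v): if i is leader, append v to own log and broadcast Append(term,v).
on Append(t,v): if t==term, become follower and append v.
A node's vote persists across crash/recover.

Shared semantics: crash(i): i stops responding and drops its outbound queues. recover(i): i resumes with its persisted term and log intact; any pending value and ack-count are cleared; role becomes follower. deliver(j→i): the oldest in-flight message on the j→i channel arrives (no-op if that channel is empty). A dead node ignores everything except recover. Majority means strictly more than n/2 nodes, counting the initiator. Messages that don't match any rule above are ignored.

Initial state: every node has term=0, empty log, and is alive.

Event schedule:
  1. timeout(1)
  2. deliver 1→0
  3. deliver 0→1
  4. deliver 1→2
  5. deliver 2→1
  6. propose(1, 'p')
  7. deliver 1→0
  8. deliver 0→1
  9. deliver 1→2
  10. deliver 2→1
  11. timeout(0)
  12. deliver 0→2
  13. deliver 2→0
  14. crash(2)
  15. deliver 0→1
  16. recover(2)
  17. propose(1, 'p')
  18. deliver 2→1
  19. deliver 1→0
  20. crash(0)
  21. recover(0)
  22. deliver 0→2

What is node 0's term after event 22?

2

[1] timeout(1) → N1(cand t1 [-])
[2] deliver 1→0 → N0(foll t1 [-])
[3] deliver 0→1 → N1(lead t1 [-])
[4] deliver 1→2 → N2(foll t1 [-])
[5] deliver 2→1 → ∅
[6] propose(1,'p') → N1(lead t1 [p])
[7] deliver 1→0 → N0(foll t1 [p])
[8] deliver 0→1 → ∅
[9] deliver 1→2 → N2(foll t1 [p])
[10] deliver 2→1 → ∅
[11] timeout(0) → N0(cand t2 [p])
[12] deliver 0→2 → N2(foll t2 [p])
[13] deliver 2→0 → N0(lead t2 [p])
[14] crash(2) → N2(✗foll t2 [p])
[15] deliver 0→1 → N1(foll t2 [p])
[16] recover(2) → N2(foll t2 [p])
[17] propose(1,'p') → ∅
[18] deliver 2→1 → ∅
[19] deliver 1→0 → ∅
[20] crash(0) → N0(✗lead t2 [p])
[21] recover(0) → N0(foll t2 [p])
[22] deliver 0→2 → ∅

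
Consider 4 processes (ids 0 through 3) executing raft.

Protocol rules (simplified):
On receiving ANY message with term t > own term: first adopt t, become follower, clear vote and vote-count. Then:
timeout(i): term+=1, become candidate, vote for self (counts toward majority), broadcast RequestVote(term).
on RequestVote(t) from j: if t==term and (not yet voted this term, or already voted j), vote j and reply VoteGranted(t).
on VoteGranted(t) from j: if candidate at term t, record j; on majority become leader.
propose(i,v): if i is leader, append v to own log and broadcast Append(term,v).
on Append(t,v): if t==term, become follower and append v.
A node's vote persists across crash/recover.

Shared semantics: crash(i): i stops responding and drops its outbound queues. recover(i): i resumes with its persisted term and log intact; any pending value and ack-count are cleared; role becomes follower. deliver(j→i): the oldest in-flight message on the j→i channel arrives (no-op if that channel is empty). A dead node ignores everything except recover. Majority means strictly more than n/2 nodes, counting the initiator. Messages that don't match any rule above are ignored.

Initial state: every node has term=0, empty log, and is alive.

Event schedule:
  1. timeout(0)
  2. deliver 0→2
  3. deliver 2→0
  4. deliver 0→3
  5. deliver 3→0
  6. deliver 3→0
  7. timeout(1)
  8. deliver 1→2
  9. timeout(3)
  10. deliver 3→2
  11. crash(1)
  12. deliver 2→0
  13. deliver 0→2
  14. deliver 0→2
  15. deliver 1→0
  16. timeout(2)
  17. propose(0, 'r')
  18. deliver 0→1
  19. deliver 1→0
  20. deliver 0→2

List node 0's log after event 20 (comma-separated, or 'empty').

[1] timeout(0) → N0(cand t1 [-])
[2] deliver 0→2 → N2(foll t1 [-])
[3] deliver 2→0 → ∅
[4] deliver 0→3 → N3(foll t1 [-])
[5] deliver 3→0 → N0(lead t1 [-])
[6] deliver 3→0 → ∅
[7] timeout(1) → N1(cand t1 [-])
[8] deliver 1→2 → ∅
[9] timeout(3) → N3(cand t2 [-])
[10] deliver 3→2 → N2(foll t2 [-])
[11] crash(1) → N1(✗cand t1 [-])
[12] deliver 2→0 → ∅
[13] deliver 0→2 → ∅
[14] deliver 0→2 → ∅
[15] deliver 1→0 → ∅
[16] timeout(2) → N2(cand t3 [-])
[17] propose(0,'r') → N0(lead t1 [r])
[18] deliver 0→1 → ∅
[19] deliver 1→0 → ∅
[20] deliver 0→2 → ∅

r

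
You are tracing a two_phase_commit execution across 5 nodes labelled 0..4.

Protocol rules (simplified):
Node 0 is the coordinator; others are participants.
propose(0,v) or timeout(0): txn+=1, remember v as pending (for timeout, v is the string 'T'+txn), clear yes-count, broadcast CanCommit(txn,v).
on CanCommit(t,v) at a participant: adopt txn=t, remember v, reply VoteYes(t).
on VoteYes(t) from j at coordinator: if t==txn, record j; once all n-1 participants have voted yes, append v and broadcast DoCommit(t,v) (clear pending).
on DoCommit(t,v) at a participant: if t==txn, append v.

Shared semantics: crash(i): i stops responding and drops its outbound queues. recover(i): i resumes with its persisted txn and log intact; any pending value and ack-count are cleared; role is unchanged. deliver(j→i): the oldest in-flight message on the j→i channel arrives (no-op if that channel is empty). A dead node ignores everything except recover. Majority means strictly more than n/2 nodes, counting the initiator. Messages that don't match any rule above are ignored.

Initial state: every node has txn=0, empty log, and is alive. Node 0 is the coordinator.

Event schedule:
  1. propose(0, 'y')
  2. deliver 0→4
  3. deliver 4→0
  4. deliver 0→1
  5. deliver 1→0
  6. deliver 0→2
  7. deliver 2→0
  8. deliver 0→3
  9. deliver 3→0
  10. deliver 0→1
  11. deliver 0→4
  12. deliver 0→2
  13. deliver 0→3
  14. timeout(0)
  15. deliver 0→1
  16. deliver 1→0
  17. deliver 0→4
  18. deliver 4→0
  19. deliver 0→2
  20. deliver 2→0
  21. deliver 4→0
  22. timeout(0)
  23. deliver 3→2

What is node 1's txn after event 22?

2

[1] propose(0,'y') → N0(coor t1 [-])
[2] deliver 0→4 → N4(part t1 [-])
[3] deliver 4→0 → ∅
[4] deliver 0→1 → N1(part t1 [-])
[5] deliver 1→0 → ∅
[6] deliver 0→2 → N2(part t1 [-])
[7] deliver 2→0 → ∅
[8] deliver 0→3 → N3(part t1 [-])
[9] deliver 3→0 → N0(coor t1 [y])
[10] deliver 0→1 → N1(part t1 [y])
[11] deliver 0→4 → N4(part t1 [y])
[12] deliver 0→2 → N2(part t1 [y])
[13] deliver 0→3 → N3(part t1 [y])
[14] timeout(0) → N0(coor t2 [y])
[15] deliver 0→1 → N1(part t2 [y])
[16] deliver 1→0 → ∅
[17] deliver 0→4 → N4(part t2 [y])
[18] deliver 4→0 → ∅
[19] deliver 0→2 → N2(part t2 [y])
[20] deliver 2→0 → ∅
[21] deliver 4→0 → ∅
[22] timeout(0) → N0(coor t3 [y])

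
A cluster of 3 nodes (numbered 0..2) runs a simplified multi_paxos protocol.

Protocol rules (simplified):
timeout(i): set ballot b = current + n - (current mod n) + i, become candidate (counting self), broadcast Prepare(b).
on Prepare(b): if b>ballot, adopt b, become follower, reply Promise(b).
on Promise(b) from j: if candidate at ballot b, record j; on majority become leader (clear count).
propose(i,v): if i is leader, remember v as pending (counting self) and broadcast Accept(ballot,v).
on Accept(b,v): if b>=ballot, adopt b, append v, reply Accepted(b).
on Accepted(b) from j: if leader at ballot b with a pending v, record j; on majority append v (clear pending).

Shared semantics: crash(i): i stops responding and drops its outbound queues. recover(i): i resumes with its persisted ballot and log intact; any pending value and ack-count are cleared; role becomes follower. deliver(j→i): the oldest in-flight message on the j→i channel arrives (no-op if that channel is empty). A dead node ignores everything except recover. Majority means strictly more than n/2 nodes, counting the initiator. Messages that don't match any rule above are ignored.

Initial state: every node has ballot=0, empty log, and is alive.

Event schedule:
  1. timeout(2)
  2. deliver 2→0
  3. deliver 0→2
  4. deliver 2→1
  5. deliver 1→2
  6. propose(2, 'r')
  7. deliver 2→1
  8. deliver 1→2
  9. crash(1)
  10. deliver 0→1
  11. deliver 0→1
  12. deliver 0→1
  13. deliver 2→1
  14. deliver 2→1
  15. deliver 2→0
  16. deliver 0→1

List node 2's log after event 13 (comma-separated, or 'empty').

e1 timeout(2): 2[cand,b=5,-]
e2 deliver 2→0: 0[foll,b=5,-]
e3 deliver 0→2: 2[lead,b=5,-]
e4 deliver 2→1: 1[foll,b=5,-]
e5 deliver 1→2: ·
e6 propose(2,'r'): ·
e7 deliver 2→1: 1[foll,b=5,r]
e8 deliver 1→2: 2[lead,b=5,r]
e9 crash(1): 1[✗foll,b=5,r]
e10 deliver 0→1: ·
e11 deliver 0→1: ·
e12 deliver 0→1: ·
e13 deliver 2→1: ·

r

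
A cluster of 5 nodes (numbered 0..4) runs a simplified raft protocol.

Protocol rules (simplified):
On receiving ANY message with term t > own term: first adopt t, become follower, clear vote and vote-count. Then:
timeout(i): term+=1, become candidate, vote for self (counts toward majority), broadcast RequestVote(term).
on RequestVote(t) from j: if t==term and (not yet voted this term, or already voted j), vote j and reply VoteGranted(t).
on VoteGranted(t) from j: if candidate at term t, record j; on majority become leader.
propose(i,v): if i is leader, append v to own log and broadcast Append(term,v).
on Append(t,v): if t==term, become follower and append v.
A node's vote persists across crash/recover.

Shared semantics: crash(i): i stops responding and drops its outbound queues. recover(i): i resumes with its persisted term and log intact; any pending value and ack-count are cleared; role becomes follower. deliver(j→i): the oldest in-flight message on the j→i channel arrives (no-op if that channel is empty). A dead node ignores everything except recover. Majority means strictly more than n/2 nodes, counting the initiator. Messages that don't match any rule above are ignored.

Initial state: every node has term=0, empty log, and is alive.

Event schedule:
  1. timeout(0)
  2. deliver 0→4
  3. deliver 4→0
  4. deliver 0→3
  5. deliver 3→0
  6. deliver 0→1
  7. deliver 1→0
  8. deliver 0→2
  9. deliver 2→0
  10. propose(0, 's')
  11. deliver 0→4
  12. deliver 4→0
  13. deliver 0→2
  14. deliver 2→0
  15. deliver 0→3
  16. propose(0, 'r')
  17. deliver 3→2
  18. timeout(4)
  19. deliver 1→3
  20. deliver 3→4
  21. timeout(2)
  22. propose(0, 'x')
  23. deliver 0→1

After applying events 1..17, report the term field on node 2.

1

[1] timeout(0) → N0(cand t1 [-])
[2] deliver 0→4 → N4(foll t1 [-])
[3] deliver 4→0 → ∅
[4] deliver 0→3 → N3(foll t1 [-])
[5] deliver 3→0 → N0(lead t1 [-])
[6] deliver 0→1 → N1(foll t1 [-])
[7] deliver 1→0 → ∅
[8] deliver 0→2 → N2(foll t1 [-])
[9] deliver 2→0 → ∅
[10] propose(0,'s') → N0(lead t1 [s])
[11] deliver 0→4 → N4(foll t1 [s])
[12] deliver 4→0 → ∅
[13] deliver 0→2 → N2(foll t1 [s])
[14] deliver 2→0 → ∅
[15] deliver 0→3 → N3(foll t1 [s])
[16] propose(0,'r') → N0(lead t1 [s,r])
[17] deliver 3→2 → ∅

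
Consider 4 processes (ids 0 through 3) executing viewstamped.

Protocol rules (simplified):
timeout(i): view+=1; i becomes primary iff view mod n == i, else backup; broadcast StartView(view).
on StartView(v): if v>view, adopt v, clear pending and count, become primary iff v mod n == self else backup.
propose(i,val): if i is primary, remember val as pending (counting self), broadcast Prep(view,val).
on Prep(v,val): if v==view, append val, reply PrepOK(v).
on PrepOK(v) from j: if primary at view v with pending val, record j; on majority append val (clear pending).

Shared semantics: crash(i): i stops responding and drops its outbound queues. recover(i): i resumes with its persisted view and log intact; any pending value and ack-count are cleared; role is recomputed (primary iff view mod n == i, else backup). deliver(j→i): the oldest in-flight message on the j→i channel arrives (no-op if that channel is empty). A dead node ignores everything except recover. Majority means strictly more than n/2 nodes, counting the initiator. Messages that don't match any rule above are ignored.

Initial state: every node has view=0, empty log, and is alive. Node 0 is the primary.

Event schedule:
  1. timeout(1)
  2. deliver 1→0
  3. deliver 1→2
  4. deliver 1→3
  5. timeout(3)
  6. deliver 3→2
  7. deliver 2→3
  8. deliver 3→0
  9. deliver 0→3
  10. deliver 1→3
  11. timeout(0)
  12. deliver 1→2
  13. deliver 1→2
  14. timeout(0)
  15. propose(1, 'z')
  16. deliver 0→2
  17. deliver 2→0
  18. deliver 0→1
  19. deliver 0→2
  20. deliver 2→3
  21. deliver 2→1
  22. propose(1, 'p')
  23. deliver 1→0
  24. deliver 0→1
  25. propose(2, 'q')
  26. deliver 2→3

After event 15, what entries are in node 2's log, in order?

empty

1. timeout(1):  <1:prim v1 ->
2. deliver 1→0:  <0:back v1 ->
3. deliver 1→2:  <2:back v1 ->
4. deliver 1→3:  <3:back v1 ->
5. timeout(3):  <3:back v2 ->
6. deliver 3→2:  <2:prim v2 ->
7. deliver 2→3:  nop
8. deliver 3→0:  <0:back v2 ->
9. deliver 0→3:  nop
10. deliver 1→3:  nop
11. timeout(0):  <0:back v3 ->
12. deliver 1→2:  nop
13. deliver 1→2:  nop
14. timeout(0):  <0:prim v4 ->
15. propose(1,'z'):  nop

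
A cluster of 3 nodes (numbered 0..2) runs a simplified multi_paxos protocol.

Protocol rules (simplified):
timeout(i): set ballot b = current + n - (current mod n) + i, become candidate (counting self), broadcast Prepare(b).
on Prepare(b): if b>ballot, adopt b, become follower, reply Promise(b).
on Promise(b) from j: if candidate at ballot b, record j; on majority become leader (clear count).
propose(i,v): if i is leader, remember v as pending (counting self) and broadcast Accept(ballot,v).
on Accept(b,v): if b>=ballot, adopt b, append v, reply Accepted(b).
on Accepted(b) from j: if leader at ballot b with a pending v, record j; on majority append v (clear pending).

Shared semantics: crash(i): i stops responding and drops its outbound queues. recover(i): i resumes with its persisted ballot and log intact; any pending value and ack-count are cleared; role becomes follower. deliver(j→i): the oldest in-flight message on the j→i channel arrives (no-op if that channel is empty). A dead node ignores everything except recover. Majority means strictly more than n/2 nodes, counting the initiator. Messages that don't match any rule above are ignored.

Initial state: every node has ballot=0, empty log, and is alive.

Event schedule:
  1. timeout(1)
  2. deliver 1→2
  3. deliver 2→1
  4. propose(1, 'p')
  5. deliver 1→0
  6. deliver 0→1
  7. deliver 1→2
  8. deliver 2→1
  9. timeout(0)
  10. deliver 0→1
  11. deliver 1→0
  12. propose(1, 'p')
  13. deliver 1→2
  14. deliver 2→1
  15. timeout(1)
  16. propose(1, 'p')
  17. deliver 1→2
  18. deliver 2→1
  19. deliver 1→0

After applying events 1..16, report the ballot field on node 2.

4

after 1 — timeout(1): n1:cand/b4/[-]
after 2 — deliver 1→2: n2:foll/b4/[-]
after 3 — deliver 2→1: n1:lead/b4/[-]
after 4 — propose(1,'p'): ·
after 5 — deliver 1→0: n0:foll/b4/[-]
after 6 — deliver 0→1: ·
after 7 — deliver 1→2: n2:foll/b4/[p]
after 8 — deliver 2→1: n1:lead/b4/[p]
after 9 — timeout(0): n0:cand/b6/[-]
after 10 — deliver 0→1: n1:foll/b6/[p]
after 11 — deliver 1→0: ·
after 12 — propose(1,'p'): ·
after 13 — deliver 1→2: ·
after 14 — deliver 2→1: ·
after 15 — timeout(1): n1:cand/b10/[p]
after 16 — propose(1,'p'): ·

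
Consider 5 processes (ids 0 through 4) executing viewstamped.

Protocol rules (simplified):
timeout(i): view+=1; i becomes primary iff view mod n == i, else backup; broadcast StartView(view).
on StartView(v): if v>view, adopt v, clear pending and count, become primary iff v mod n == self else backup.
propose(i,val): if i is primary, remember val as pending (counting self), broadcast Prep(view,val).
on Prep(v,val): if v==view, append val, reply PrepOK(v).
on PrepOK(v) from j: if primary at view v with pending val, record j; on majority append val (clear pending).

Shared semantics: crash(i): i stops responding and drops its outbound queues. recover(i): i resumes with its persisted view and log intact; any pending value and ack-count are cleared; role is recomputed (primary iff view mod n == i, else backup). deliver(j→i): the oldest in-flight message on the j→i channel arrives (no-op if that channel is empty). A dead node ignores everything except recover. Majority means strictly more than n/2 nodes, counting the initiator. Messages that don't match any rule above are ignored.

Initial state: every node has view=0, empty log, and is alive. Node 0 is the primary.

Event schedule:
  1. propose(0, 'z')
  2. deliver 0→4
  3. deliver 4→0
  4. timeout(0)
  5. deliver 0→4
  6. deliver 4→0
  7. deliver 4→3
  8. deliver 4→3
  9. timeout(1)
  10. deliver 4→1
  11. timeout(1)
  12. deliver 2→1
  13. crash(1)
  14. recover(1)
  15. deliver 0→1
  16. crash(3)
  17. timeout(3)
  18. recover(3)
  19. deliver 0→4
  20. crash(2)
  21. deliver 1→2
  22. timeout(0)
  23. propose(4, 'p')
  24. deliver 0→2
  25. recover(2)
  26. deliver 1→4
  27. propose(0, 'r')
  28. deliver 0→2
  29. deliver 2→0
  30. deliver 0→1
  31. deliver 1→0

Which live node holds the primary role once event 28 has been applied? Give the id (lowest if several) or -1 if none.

-1

[1] propose(0,'z') → ∅
[2] deliver 0→4 → N4(back v0 [z])
[3] deliver 4→0 → ∅
[4] timeout(0) → N0(back v1 [-])
[5] deliver 0→4 → N4(back v1 [z])
[6] deliver 4→0 → ∅
[7] deliver 4→3 → ∅
[8] deliver 4→3 → ∅
[9] timeout(1) → N1(prim v1 [-])
[10] deliver 4→1 → ∅
[11] timeout(1) → N1(back v2 [-])
[12] deliver 2→1 → ∅
[13] crash(1) → N1(✗back v2 [-])
[14] recover(1) → N1(back v2 [-])
[15] deliver 0→1 → ∅
[16] crash(3) → N3(✗back v0 [-])
[17] timeout(3) → ∅
[18] recover(3) → N3(back v0 [-])
[19] deliver 0→4 → ∅
[20] crash(2) → N2(✗back v0 [-])
[21] deliver 1→2 → ∅
[22] timeout(0) → N0(back v2 [-])
[23] propose(4,'p') → ∅
[24] deliver 0→2 → ∅
[25] recover(2) → N2(back v0 [-])
[26] deliver 1→4 → ∅
[27] propose(0,'r') → ∅
[28] deliver 0→2 → N2(back v0 [z])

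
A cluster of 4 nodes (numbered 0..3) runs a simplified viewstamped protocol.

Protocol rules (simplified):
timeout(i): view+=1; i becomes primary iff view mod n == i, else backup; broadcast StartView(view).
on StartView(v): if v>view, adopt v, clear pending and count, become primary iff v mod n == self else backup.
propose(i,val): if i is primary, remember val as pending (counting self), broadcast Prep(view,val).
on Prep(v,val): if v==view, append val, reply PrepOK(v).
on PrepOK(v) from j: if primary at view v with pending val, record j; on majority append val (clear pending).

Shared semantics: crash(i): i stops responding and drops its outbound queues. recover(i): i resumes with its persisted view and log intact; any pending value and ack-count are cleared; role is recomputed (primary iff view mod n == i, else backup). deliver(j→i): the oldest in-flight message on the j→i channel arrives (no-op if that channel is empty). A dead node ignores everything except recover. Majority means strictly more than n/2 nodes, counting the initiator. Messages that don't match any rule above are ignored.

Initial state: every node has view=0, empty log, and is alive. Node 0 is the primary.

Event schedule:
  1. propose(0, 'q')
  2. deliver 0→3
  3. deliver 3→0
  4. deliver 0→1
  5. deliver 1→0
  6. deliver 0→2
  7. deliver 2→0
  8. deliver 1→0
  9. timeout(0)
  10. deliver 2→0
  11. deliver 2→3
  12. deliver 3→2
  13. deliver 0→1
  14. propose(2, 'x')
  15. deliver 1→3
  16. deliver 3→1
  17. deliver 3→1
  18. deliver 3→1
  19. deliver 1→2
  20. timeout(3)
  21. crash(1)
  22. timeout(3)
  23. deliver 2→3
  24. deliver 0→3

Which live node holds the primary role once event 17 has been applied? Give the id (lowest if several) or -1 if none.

1

e1 propose(0,'q'): ·
e2 deliver 0→3: 3[back,v=0,q]
e3 deliver 3→0: ·
e4 deliver 0→1: 1[back,v=0,q]
e5 deliver 1→0: 0[prim,v=0,q]
e6 deliver 0→2: 2[back,v=0,q]
e7 deliver 2→0: ·
e8 deliver 1→0: ·
e9 timeout(0): 0[back,v=1,q]
e10 deliver 2→0: ·
e11 deliver 2→3: ·
e12 deliver 3→2: ·
e13 deliver 0→1: 1[prim,v=1,q]
e14 propose(2,'x'): ·
e15 deliver 1→3: ·
e16 deliver 3→1: ·
e17 deliver 3→1: ·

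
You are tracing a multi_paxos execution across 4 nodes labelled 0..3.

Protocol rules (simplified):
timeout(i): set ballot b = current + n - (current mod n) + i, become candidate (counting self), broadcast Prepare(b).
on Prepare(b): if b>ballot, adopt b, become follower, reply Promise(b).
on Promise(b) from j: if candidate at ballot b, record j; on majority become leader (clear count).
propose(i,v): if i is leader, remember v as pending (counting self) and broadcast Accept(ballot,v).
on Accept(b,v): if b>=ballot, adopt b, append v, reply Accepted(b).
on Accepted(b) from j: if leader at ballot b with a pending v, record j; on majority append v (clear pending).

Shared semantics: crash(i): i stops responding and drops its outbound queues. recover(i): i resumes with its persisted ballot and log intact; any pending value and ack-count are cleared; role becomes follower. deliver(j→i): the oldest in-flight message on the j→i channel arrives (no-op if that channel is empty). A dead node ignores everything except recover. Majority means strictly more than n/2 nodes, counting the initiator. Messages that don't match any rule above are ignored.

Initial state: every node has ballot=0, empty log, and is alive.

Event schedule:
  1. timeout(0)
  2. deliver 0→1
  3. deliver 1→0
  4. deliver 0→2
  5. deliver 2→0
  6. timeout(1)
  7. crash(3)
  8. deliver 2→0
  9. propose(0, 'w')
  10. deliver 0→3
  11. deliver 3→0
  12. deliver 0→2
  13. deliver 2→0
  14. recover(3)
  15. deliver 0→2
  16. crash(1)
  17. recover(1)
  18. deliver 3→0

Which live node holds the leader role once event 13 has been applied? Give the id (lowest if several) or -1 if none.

0

after 1 — timeout(0): n0:cand/b4/[-]
after 2 — deliver 0→1: n1:foll/b4/[-]
after 3 — deliver 1→0: ·
after 4 — deliver 0→2: n2:foll/b4/[-]
after 5 — deliver 2→0: n0:lead/b4/[-]
after 6 — timeout(1): n1:cand/b9/[-]
after 7 — crash(3): n3:✗foll/b0/[-]
after 8 — deliver 2→0: ·
after 9 — propose(0,'w'): ·
after 10 — deliver 0→3: ·
after 11 — deliver 3→0: ·
after 12 — deliver 0→2: n2:foll/b4/[w]
after 13 — deliver 2→0: ·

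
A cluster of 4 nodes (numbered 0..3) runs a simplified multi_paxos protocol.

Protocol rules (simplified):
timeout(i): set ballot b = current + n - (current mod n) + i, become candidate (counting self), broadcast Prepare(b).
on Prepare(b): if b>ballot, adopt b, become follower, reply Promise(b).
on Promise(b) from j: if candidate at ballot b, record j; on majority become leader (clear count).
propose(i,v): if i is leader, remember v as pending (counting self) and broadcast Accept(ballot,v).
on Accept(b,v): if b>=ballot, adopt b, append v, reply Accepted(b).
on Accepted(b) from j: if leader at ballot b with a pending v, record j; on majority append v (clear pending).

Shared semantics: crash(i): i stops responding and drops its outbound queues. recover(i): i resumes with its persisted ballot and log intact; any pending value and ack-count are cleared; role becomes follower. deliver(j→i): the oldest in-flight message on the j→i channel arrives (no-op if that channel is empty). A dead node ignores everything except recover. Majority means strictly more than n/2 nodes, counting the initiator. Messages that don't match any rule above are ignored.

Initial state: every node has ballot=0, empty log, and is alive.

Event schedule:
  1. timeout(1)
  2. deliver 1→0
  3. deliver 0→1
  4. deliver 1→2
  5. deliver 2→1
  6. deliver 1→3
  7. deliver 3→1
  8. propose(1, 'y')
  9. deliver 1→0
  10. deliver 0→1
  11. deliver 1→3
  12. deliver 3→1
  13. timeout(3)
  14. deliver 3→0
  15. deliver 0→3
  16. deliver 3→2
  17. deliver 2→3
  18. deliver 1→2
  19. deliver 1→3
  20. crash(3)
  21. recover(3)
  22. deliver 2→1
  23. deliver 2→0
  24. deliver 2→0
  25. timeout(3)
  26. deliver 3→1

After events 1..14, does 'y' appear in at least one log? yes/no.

after 1 — timeout(1): n1:cand/b5/[-]
after 2 — deliver 1→0: n0:foll/b5/[-]
after 3 — deliver 0→1: ·
after 4 — deliver 1→2: n2:foll/b5/[-]
after 5 — deliver 2→1: n1:lead/b5/[-]
after 6 — deliver 1→3: n3:foll/b5/[-]
after 7 — deliver 3→1: ·
after 8 — propose(1,'y'): ·
after 9 — deliver 1→0: n0:foll/b5/[y]
after 10 — deliver 0→1: ·
after 11 — deliver 1→3: n3:foll/b5/[y]
after 12 — deliver 3→1: n1:lead/b5/[y]
after 13 — timeout(3): n3:cand/b11/[y]
after 14 — deliver 3→0: n0:foll/b11/[y]

yes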